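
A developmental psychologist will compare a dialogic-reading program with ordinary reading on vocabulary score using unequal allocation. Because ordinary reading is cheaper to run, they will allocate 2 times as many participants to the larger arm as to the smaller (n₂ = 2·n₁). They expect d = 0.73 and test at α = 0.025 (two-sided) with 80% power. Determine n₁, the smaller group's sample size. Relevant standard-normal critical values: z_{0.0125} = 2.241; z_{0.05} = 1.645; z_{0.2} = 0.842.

n₁ = 27

With allocation ratio k = n₂/n₁ = 2, Var(x̄₁−x̄₂) = σ²(1/n₁ + 1/(k·n₁)) = σ²·(k+1)/(k·n₁).
So n₁ = (1 + 1/k)·((z_{α/2} + z_β)/d)² = 1.500 × (3.083/0.73)².
n₁ = 1.500 × 17.84 = 26.8.
Round up: n₁ = 27, giving n₂ = 2 × 27 = 54.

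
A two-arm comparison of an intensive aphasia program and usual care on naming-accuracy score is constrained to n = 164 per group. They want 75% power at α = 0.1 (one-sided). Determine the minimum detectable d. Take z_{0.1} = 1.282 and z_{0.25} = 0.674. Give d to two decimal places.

For two independent groups of n = 164 each: d_min = (z_{α} + z_β)·√(2/n).
z-sum = 1.282 + 0.674 = 1.956.
d_min = 1.956 × √(2/164) = 1.956 × 0.1104 = 0.216.

d_min ≈ 0.22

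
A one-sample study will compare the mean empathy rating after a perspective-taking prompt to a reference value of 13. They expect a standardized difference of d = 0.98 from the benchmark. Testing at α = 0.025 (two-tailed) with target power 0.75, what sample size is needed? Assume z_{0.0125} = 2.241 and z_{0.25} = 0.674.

For a one-sample test: n = ((z_{α/2} + z_β) / d)².
z_{α/2} + z_β = 2.241 + 0.674 = 2.915.
n = (2.915 / 0.98)² = 2.974² = 8.85.
Round up.

n = 9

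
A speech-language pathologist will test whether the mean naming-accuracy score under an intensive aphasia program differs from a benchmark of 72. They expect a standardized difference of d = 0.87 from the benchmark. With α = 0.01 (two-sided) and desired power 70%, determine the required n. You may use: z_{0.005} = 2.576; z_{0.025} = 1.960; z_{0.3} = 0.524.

For a one-sample test: n = ((z_{α/2} + z_β) / d)².
z_{α/2} + z_β = 2.576 + 0.524 = 3.100.
n = (3.100 / 0.87)² = 3.563² = 12.70.
Round up.

n = 13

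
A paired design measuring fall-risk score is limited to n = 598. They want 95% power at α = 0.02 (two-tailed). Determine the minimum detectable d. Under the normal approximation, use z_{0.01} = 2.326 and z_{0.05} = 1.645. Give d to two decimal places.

d_min ≈ 0.16

For a single sample (or paired design) of n = 598: d_min = (z_{α/2} + z_β)/√n.
z-sum = 2.326 + 1.645 = 3.971.
d_min = 3.971 / √598 = 3.971 / 24.454 = 0.162.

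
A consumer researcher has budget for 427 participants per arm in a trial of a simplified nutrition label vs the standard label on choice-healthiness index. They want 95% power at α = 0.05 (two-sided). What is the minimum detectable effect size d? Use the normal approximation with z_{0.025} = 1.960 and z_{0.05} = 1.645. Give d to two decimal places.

d_min ≈ 0.25

For two independent groups of n = 427 each: d_min = (z_{α/2} + z_β)·√(2/n).
z-sum = 1.960 + 1.645 = 3.605.
d_min = 3.605 × √(2/427) = 3.605 × 0.0684 = 0.247.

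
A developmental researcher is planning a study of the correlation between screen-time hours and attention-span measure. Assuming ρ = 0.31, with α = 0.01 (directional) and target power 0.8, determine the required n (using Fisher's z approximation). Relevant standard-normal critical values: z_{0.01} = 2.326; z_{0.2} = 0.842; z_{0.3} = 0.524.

n = 101

Fisher's z: C = ½·ln((1+r)/(1−r)) = ½·ln(1.8986) = 0.3205.
n = ((z_{α} + z_β)/C)² + 3.
(2.326 + 0.842) / 0.3205 = 3.168 / 0.3205 = 9.885.
n = 9.885² + 3 = 97.70 + 3 = 100.7.
Round up.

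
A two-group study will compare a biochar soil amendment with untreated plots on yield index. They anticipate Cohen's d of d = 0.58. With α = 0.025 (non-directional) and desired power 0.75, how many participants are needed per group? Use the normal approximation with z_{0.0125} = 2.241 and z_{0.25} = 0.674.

n = 51 per group

For two independent groups with equal n: n = 2·((z_{α/2} + z_β) / d)².
z_{α/2} + z_β = 2.241 + 0.674 = 2.915.
n = 2 × (2.915 / 0.58)² = 2 × 5.026² = 2 × 25.26 = 50.5.
Round up to the next whole participant.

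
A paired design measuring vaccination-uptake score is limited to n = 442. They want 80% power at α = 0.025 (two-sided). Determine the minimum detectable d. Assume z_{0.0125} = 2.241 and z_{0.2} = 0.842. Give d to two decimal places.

For a single sample (or paired design) of n = 442: d_min = (z_{α/2} + z_β)/√n.
z-sum = 2.241 + 0.842 = 3.083.
d_min = 3.083 / √442 = 3.083 / 21.024 = 0.147.

d_min ≈ 0.15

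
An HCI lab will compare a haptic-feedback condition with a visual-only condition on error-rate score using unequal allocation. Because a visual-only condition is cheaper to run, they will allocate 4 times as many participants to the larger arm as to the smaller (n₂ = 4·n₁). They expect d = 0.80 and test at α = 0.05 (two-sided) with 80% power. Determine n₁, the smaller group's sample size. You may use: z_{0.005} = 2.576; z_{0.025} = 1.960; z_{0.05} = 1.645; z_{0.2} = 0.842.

With allocation ratio k = n₂/n₁ = 4, Var(x̄₁−x̄₂) = σ²(1/n₁ + 1/(k·n₁)) = σ²·(k+1)/(k·n₁).
So n₁ = (1 + 1/k)·((z_{α/2} + z_β)/d)² = 1.250 × (2.802/0.80)².
n₁ = 1.250 × 12.27 = 15.3.
Round up: n₁ = 16, giving n₂ = 4 × 16 = 64.

n₁ = 16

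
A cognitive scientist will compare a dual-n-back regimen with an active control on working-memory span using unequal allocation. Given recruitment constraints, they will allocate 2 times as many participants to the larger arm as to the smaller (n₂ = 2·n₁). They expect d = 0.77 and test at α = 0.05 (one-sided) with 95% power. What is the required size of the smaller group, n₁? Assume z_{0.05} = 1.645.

With allocation ratio k = n₂/n₁ = 2, Var(x̄₁−x̄₂) = σ²(1/n₁ + 1/(k·n₁)) = σ²·(k+1)/(k·n₁).
So n₁ = (1 + 1/k)·((z_{α} + z_β)/d)² = 1.500 × (3.290/0.77)².
n₁ = 1.500 × 18.26 = 27.4.
Round up: n₁ = 28, giving n₂ = 2 × 28 = 56.

n₁ = 28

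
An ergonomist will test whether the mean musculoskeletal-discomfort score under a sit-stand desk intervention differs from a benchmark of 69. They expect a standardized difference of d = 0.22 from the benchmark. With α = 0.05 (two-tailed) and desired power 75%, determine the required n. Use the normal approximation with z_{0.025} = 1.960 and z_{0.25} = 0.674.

n = 144

For a one-sample test: n = ((z_{α/2} + z_β) / d)².
z_{α/2} + z_β = 1.960 + 0.674 = 2.634.
n = (2.634 / 0.22)² = 11.973² = 143.35.
Round up.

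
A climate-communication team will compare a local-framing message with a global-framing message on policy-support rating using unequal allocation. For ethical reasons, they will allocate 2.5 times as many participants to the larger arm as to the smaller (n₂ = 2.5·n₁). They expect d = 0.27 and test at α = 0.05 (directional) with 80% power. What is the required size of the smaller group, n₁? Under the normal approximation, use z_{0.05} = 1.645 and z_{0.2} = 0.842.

n₁ = 119

With allocation ratio k = n₂/n₁ = 2.5, Var(x̄₁−x̄₂) = σ²(1/n₁ + 1/(k·n₁)) = σ²·(k+1)/(k·n₁).
So n₁ = (1 + 1/k)·((z_{α} + z_β)/d)² = 1.400 × (2.487/0.27)².
n₁ = 1.400 × 84.84 = 118.8.
Round up: n₁ = 119, giving n₂ = ⌈2.5 × 119⌉ = ⌈297.5⌉ = 298.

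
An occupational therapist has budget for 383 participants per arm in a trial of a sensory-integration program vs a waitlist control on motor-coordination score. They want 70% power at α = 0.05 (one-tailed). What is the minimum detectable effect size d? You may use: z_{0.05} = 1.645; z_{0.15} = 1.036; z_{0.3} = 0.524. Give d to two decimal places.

For two independent groups of n = 383 each: d_min = (z_{α} + z_β)·√(2/n).
z-sum = 1.645 + 0.524 = 2.169.
d_min = 2.169 × √(2/383) = 2.169 × 0.0723 = 0.157.

d_min ≈ 0.16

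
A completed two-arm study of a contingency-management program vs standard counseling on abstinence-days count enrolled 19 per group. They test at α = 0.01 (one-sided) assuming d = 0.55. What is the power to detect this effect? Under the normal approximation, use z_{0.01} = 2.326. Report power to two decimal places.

For two equal groups, power = Φ(d·√(n/2) − z_{α}).
d·√(n/2) = 0.55 × √(19/2) = 0.55 × 3.082 = 1.695.
z_β = 1.695 − 2.326 = -0.631.
Power = Φ(-0.631) = 0.264.

power ≈ 0.26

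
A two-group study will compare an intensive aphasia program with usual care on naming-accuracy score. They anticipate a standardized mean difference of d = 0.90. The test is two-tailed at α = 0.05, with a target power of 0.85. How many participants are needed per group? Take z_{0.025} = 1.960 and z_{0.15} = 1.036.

For two independent groups with equal n: n = 2·((z_{α/2} + z_β) / d)².
z_{α/2} + z_β = 1.960 + 1.036 = 2.996.
n = 2 × (2.996 / 0.90)² = 2 × 3.329² = 2 × 11.08 = 22.2.
Round up to the next whole participant.

n = 23 per group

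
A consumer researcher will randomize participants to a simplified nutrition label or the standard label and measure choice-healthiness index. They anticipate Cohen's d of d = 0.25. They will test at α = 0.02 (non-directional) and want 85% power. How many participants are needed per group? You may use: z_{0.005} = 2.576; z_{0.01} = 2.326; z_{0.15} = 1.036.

For two independent groups with equal n: n = 2·((z_{α/2} + z_β) / d)².
z_{α/2} + z_β = 2.326 + 1.036 = 3.362.
n = 2 × (3.362 / 0.25)² = 2 × 13.448² = 2 × 180.85 = 361.7.
Round up to the next whole participant.

n = 362 per group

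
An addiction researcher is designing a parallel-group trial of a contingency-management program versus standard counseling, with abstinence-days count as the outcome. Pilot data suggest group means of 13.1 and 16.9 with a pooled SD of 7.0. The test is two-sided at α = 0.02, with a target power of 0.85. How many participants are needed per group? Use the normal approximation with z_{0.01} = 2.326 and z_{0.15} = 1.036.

Cohen's d = |M₁ − M₂| / SD_pooled = |13.1 − 16.9| / 7.0 = 3.8 / 7.0 = 0.543.
For two independent groups with equal n: n = 2·((z_{α/2} + z_β) / d)².
z_{α/2} + z_β = 2.326 + 1.036 = 3.362.
n = 2 × (3.362 / 0.543)² = 2 × 6.192² = 2 × 38.34 = 76.7.
Round up to the next whole participant.

n = 77 per group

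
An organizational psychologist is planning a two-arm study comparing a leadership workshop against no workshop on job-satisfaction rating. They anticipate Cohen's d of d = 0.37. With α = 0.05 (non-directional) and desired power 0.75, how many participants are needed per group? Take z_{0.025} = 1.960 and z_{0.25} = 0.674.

For two independent groups with equal n: n = 2·((z_{α/2} + z_β) / d)².
z_{α/2} + z_β = 1.960 + 0.674 = 2.634.
n = 2 × (2.634 / 0.37)² = 2 × 7.119² = 2 × 50.68 = 101.4.
Round up to the next whole participant.

n = 102 per group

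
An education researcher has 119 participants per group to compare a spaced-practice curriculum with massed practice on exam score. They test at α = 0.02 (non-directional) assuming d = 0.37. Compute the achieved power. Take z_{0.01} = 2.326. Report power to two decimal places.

power ≈ 0.70

For two equal groups, power = Φ(d·√(n/2) − z_{α/2}).
d·√(n/2) = 0.37 × √(119/2) = 0.37 × 7.714 = 2.854.
z_β = 2.854 − 2.326 = 0.528.
Power = Φ(0.528) = 0.701.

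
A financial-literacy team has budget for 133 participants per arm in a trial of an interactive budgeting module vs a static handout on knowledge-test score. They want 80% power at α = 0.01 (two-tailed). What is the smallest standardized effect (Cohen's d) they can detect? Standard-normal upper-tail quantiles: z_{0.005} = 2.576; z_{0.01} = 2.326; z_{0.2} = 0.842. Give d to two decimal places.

d_min ≈ 0.42

For two independent groups of n = 133 each: d_min = (z_{α/2} + z_β)·√(2/n).
z-sum = 2.576 + 0.842 = 3.418.
d_min = 3.418 × √(2/133) = 3.418 × 0.1226 = 0.419.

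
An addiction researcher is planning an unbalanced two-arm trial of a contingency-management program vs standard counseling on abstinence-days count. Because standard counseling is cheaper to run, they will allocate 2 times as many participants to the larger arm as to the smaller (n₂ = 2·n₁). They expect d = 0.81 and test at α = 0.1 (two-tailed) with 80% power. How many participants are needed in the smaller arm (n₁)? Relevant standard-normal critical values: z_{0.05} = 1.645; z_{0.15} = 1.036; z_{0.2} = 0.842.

With allocation ratio k = n₂/n₁ = 2, Var(x̄₁−x̄₂) = σ²(1/n₁ + 1/(k·n₁)) = σ²·(k+1)/(k·n₁).
So n₁ = (1 + 1/k)·((z_{α/2} + z_β)/d)² = 1.500 × (2.487/0.81)².
n₁ = 1.500 × 9.43 = 14.1.
Round up: n₁ = 15, giving n₂ = 2 × 15 = 30.

n₁ = 15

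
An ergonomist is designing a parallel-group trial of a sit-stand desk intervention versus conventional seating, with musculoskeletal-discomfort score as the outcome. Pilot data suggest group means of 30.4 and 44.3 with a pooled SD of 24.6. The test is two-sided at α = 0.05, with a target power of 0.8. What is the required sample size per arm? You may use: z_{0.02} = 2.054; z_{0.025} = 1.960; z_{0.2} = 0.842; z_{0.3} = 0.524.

n = 50 per group

Cohen's d = |M₁ − M₂| / SD_pooled = |30.4 − 44.3| / 24.6 = 13.9 / 24.6 = 0.565.
For two independent groups with equal n: n = 2·((z_{α/2} + z_β) / d)².
z_{α/2} + z_β = 1.960 + 0.842 = 2.802.
n = 2 × (2.802 / 0.565)² = 2 × 4.959² = 2 × 24.59 = 49.2.
Round up to the next whole participant.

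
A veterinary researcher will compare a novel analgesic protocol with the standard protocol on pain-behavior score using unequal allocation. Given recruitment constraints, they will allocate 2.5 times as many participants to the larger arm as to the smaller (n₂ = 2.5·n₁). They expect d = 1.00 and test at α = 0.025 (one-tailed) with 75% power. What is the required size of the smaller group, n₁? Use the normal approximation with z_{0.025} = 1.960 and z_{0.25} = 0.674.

With allocation ratio k = n₂/n₁ = 2.5, Var(x̄₁−x̄₂) = σ²(1/n₁ + 1/(k·n₁)) = σ²·(k+1)/(k·n₁).
So n₁ = (1 + 1/k)·((z_{α} + z_β)/d)² = 1.400 × (2.634/1.00)².
n₁ = 1.400 × 6.94 = 9.7.
Round up: n₁ = 10, giving n₂ = 2.5 × 10 = 25.

n₁ = 10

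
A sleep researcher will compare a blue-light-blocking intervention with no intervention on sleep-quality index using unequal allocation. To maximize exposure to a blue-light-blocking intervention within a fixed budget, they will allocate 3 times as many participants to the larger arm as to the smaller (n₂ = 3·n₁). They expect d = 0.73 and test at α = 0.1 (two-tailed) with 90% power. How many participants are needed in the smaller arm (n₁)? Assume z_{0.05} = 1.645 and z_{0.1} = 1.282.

n₁ = 22

With allocation ratio k = n₂/n₁ = 3, Var(x̄₁−x̄₂) = σ²(1/n₁ + 1/(k·n₁)) = σ²·(k+1)/(k·n₁).
So n₁ = (1 + 1/k)·((z_{α/2} + z_β)/d)² = 1.333 × (2.927/0.73)².
n₁ = 1.333 × 16.08 = 21.4.
Round up: n₁ = 22, giving n₂ = 3 × 22 = 66.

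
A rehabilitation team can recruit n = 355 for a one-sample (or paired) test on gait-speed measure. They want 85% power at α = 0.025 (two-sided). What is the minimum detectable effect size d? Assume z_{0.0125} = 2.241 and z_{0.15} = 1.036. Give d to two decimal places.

d_min ≈ 0.17

For a single sample (or paired design) of n = 355: d_min = (z_{α/2} + z_β)/√n.
z-sum = 2.241 + 1.036 = 3.277.
d_min = 3.277 / √355 = 3.277 / 18.841 = 0.174.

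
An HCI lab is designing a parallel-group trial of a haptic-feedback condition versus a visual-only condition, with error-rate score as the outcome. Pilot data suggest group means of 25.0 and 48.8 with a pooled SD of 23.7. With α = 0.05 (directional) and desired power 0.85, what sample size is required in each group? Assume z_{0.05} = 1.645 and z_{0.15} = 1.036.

Cohen's d = |M₁ − M₂| / SD_pooled = |25.0 − 48.8| / 23.7 = 23.8 / 23.7 = 1.004.
For two independent groups with equal n: n = 2·((z_{α} + z_β) / d)².
z_{α} + z_β = 1.645 + 1.036 = 2.681.
n = 2 × (2.681 / 1.004)² = 2 × 2.670² = 2 × 7.13 = 14.3.
Round up to the next whole participant.

n = 15 per group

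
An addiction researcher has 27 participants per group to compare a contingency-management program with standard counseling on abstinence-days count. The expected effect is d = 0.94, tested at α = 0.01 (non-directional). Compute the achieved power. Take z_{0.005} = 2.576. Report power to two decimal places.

power ≈ 0.81

For two equal groups, power = Φ(d·√(n/2) − z_{α/2}).
d·√(n/2) = 0.94 × √(27/2) = 0.94 × 3.674 = 3.454.
z_β = 3.454 − 2.576 = 0.878.
Power = Φ(0.878) = 0.810.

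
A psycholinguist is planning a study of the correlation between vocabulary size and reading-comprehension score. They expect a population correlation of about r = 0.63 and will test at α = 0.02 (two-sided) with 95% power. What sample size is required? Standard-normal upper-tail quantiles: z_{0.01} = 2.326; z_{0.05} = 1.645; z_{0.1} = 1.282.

Fisher's z: C = ½·ln((1+r)/(1−r)) = ½·ln(4.4054) = 0.7414.
n = ((z_{α/2} + z_β)/C)² + 3.
(2.326 + 1.645) / 0.7414 = 3.971 / 0.7414 = 5.356.
n = 5.356² + 3 = 28.69 + 3 = 31.7.
Round up.

n = 32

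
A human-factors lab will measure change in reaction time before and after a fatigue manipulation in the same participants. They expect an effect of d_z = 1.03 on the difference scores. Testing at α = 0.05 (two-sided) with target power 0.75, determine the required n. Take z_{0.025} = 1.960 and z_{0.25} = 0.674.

For a paired (one-sample on differences) test: n = ((z_{α/2} + z_β) / d)².
z_{α/2} + z_β = 1.960 + 0.674 = 2.634.
n = (2.634 / 1.03)² = 2.557² = 6.54.
Round up.

n = 7 pairs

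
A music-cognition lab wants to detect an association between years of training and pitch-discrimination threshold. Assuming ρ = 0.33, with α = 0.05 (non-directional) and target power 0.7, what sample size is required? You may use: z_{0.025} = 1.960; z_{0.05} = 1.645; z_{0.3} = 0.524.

n = 56

Fisher's z: C = ½·ln((1+r)/(1−r)) = ½·ln(1.9851) = 0.3428.
n = ((z_{α/2} + z_β)/C)² + 3.
(1.960 + 0.524) / 0.3428 = 2.484 / 0.3428 = 7.246.
n = 7.246² + 3 = 52.51 + 3 = 55.5.
Round up.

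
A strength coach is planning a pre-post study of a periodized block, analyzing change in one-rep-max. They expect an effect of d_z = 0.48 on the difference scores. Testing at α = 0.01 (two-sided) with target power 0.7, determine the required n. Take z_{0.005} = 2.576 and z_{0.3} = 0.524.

For a paired (one-sample on differences) test: n = ((z_{α/2} + z_β) / d)².
z_{α/2} + z_β = 2.576 + 0.524 = 3.100.
n = (3.100 / 0.48)² = 6.458² = 41.71.
Round up.

n = 42 pairs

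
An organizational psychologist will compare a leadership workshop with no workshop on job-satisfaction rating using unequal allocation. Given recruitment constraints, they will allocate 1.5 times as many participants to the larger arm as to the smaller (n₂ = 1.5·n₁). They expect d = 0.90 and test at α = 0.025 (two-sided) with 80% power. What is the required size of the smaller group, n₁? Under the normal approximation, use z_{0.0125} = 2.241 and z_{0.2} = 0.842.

With allocation ratio k = n₂/n₁ = 1.5, Var(x̄₁−x̄₂) = σ²(1/n₁ + 1/(k·n₁)) = σ²·(k+1)/(k·n₁).
So n₁ = (1 + 1/k)·((z_{α/2} + z_β)/d)² = 1.667 × (3.083/0.90)².
n₁ = 1.667 × 11.73 = 19.6.
Round up: n₁ = 20, giving n₂ = 1.5 × 20 = 30.

n₁ = 20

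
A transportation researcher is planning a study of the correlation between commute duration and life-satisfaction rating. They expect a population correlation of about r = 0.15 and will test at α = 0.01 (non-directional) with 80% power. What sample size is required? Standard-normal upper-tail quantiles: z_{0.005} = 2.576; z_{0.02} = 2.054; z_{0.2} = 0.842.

n = 515

Fisher's z: C = ½·ln((1+r)/(1−r)) = ½·ln(1.3529) = 0.1511.
n = ((z_{α/2} + z_β)/C)² + 3.
(2.576 + 0.842) / 0.1511 = 3.418 / 0.1511 = 22.621.
n = 22.621² + 3 = 511.70 + 3 = 514.7.
Round up.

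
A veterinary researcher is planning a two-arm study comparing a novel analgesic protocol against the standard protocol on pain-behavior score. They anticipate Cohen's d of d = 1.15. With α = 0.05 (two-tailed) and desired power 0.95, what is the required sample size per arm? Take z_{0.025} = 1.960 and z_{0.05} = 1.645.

For two independent groups with equal n: n = 2·((z_{α/2} + z_β) / d)².
z_{α/2} + z_β = 1.960 + 1.645 = 3.605.
n = 2 × (3.605 / 1.15)² = 2 × 3.135² = 2 × 9.83 = 19.7.
Round up to the next whole participant.

n = 20 per group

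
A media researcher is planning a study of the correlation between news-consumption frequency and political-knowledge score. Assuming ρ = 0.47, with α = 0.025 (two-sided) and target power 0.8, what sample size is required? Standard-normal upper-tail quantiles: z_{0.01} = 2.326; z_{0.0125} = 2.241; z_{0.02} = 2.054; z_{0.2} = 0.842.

Fisher's z: C = ½·ln((1+r)/(1−r)) = ½·ln(2.7736) = 0.5101.
n = ((z_{α/2} + z_β)/C)² + 3.
(2.241 + 0.842) / 0.5101 = 3.083 / 0.5101 = 6.044.
n = 6.044² + 3 = 36.53 + 3 = 39.5.
Round up.

n = 40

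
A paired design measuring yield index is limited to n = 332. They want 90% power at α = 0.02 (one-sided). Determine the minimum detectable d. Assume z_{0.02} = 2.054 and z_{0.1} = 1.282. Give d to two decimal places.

d_min ≈ 0.18

For a single sample (or paired design) of n = 332: d_min = (z_{α} + z_β)/√n.
z-sum = 2.054 + 1.282 = 3.336.
d_min = 3.336 / √332 = 3.336 / 18.221 = 0.183.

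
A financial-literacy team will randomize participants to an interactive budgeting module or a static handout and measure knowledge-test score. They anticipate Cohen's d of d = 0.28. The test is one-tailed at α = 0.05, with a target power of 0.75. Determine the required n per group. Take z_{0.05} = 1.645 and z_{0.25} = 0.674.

For two independent groups with equal n: n = 2·((z_{α} + z_β) / d)².
z_{α} + z_β = 1.645 + 0.674 = 2.319.
n = 2 × (2.319 / 0.28)² = 2 × 8.282² = 2 × 68.59 = 137.2.
Round up to the next whole participant.

n = 138 per group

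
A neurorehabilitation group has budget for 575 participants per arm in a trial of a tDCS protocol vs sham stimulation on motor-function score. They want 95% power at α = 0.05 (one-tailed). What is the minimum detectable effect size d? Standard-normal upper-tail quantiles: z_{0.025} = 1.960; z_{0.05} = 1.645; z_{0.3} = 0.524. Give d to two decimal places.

For two independent groups of n = 575 each: d_min = (z_{α} + z_β)·√(2/n).
z-sum = 1.645 + 1.645 = 3.290.
d_min = 3.290 × √(2/575) = 3.290 × 0.0590 = 0.194.

d_min ≈ 0.19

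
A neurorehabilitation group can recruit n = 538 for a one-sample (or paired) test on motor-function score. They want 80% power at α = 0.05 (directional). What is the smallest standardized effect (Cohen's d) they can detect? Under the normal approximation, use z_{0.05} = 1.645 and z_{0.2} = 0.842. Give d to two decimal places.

For a single sample (or paired design) of n = 538: d_min = (z_{α} + z_β)/√n.
z-sum = 1.645 + 0.842 = 2.487.
d_min = 2.487 / √538 = 2.487 / 23.195 = 0.107.

d_min ≈ 0.11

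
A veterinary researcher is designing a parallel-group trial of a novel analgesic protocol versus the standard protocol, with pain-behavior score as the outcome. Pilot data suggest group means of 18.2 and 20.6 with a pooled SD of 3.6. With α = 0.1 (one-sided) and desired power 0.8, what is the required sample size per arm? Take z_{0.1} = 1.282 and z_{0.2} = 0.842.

Cohen's d = |M₁ − M₂| / SD_pooled = |18.2 − 20.6| / 3.6 = 2.4 / 3.6 = 0.667.
For two independent groups with equal n: n = 2·((z_{α} + z_β) / d)².
z_{α} + z_β = 1.282 + 0.842 = 2.124.
n = 2 × (2.124 / 0.667)² = 2 × 3.184² = 2 × 10.14 = 20.3.
Round up to the next whole participant.

n = 21 per group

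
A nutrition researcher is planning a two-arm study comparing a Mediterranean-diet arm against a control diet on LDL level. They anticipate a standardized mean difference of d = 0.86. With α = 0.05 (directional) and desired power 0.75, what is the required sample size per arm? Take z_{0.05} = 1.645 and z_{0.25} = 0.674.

For two independent groups with equal n: n = 2·((z_{α} + z_β) / d)².
z_{α} + z_β = 1.645 + 0.674 = 2.319.
n = 2 × (2.319 / 0.86)² = 2 × 2.697² = 2 × 7.27 = 14.5.
Round up to the next whole participant.

n = 15 per group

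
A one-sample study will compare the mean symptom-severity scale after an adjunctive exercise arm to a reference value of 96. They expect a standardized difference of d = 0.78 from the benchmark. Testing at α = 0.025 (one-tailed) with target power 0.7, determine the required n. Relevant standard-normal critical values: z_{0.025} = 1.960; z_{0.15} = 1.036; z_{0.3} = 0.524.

n = 11

For a one-sample test: n = ((z_{α} + z_β) / d)².
z_{α} + z_β = 1.960 + 0.524 = 2.484.
n = (2.484 / 0.78)² = 3.185² = 10.14.
Round up.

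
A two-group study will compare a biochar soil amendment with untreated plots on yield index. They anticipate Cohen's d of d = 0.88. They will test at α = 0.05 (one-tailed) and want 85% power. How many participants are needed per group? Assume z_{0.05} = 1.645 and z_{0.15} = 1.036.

For two independent groups with equal n: n = 2·((z_{α} + z_β) / d)².
z_{α} + z_β = 1.645 + 1.036 = 2.681.
n = 2 × (2.681 / 0.88)² = 2 × 3.047² = 2 × 9.28 = 18.6.
Round up to the next whole participant.

n = 19 per group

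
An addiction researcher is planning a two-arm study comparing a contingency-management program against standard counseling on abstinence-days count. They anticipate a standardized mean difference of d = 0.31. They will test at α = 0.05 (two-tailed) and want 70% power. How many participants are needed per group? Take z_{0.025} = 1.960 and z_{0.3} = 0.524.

n = 129 per group

For two independent groups with equal n: n = 2·((z_{α/2} + z_β) / d)².
z_{α/2} + z_β = 1.960 + 0.524 = 2.484.
n = 2 × (2.484 / 0.31)² = 2 × 8.013² = 2 × 64.21 = 128.4.
Round up to the next whole participant.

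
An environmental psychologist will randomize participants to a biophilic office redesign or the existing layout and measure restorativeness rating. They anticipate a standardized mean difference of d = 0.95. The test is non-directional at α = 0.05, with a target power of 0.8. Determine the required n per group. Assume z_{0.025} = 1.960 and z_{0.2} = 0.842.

For two independent groups with equal n: n = 2·((z_{α/2} + z_β) / d)².
z_{α/2} + z_β = 1.960 + 0.842 = 2.802.
n = 2 × (2.802 / 0.95)² = 2 × 2.949² = 2 × 8.70 = 17.4.
Round up to the next whole participant.

n = 18 per group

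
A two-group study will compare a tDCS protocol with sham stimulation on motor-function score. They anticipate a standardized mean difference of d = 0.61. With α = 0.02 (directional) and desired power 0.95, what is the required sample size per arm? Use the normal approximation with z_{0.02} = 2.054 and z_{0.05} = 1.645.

For two independent groups with equal n: n = 2·((z_{α} + z_β) / d)².
z_{α} + z_β = 2.054 + 1.645 = 3.699.
n = 2 × (3.699 / 0.61)² = 2 × 6.064² = 2 × 36.77 = 73.5.
Round up to the next whole participant.

n = 74 per group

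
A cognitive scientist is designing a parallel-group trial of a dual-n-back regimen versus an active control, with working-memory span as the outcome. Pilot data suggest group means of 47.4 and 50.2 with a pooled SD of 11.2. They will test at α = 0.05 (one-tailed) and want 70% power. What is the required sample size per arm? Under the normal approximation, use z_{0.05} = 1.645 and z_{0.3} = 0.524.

n = 151 per group

Cohen's d = |M₁ − M₂| / SD_pooled = |47.4 − 50.2| / 11.2 = 2.8 / 11.2 = 0.250.
For two independent groups with equal n: n = 2·((z_{α} + z_β) / d)².
z_{α} + z_β = 1.645 + 0.524 = 2.169.
n = 2 × (2.169 / 0.250)² = 2 × 8.676² = 2 × 75.27 = 150.5.
Round up to the next whole participant.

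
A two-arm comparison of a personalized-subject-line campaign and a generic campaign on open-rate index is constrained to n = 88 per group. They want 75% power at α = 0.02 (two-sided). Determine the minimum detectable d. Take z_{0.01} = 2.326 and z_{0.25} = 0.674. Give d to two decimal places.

For two independent groups of n = 88 each: d_min = (z_{α/2} + z_β)·√(2/n).
z-sum = 2.326 + 0.674 = 3.000.
d_min = 3.000 × √(2/88) = 3.000 × 0.1508 = 0.452.

d_min ≈ 0.45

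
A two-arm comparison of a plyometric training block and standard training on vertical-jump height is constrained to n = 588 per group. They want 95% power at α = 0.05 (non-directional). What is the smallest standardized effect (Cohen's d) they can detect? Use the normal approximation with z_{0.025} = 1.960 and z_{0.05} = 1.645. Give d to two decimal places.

d_min ≈ 0.21

For two independent groups of n = 588 each: d_min = (z_{α/2} + z_β)·√(2/n).
z-sum = 1.960 + 1.645 = 3.605.
d_min = 3.605 × √(2/588) = 3.605 × 0.0583 = 0.210.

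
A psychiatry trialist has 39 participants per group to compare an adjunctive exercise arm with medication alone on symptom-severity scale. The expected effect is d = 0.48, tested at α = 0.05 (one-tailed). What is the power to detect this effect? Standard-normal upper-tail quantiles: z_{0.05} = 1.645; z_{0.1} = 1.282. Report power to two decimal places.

power ≈ 0.68

For two equal groups, power = Φ(d·√(n/2) − z_{α}).
d·√(n/2) = 0.48 × √(39/2) = 0.48 × 4.416 = 2.120.
z_β = 2.120 − 1.645 = 0.475.
Power = Φ(0.475) = 0.682.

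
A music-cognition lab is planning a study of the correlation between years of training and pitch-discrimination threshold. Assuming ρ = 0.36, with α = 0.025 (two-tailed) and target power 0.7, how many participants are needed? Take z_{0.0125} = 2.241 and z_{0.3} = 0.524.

Fisher's z: C = ½·ln((1+r)/(1−r)) = ½·ln(2.1250) = 0.3769.
n = ((z_{α/2} + z_β)/C)² + 3.
(2.241 + 0.524) / 0.3769 = 2.765 / 0.3769 = 7.336.
n = 7.336² + 3 = 53.82 + 3 = 56.8.
Round up.

n = 57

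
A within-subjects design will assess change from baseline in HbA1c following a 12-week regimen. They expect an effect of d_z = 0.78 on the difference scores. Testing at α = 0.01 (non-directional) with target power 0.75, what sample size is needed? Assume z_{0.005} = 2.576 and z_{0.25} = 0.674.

n = 18 pairs

For a paired (one-sample on differences) test: n = ((z_{α/2} + z_β) / d)².
z_{α/2} + z_β = 2.576 + 0.674 = 3.250.
n = (3.250 / 0.78)² = 4.167² = 17.36.
Round up.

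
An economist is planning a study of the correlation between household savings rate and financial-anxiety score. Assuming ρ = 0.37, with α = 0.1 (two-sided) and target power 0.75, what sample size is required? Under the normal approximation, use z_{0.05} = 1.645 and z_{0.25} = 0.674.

n = 39

Fisher's z: C = ½·ln((1+r)/(1−r)) = ½·ln(2.1746) = 0.3884.
n = ((z_{α/2} + z_β)/C)² + 3.
(1.645 + 0.674) / 0.3884 = 2.319 / 0.3884 = 5.971.
n = 5.971² + 3 = 35.65 + 3 = 38.6.
Round up.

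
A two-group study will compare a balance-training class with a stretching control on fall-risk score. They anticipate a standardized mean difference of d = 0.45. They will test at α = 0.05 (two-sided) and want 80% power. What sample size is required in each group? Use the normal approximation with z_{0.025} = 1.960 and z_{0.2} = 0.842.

For two independent groups with equal n: n = 2·((z_{α/2} + z_β) / d)².
z_{α/2} + z_β = 1.960 + 0.842 = 2.802.
n = 2 × (2.802 / 0.45)² = 2 × 6.227² = 2 × 38.77 = 77.5.
Round up to the next whole participant.

n = 78 per group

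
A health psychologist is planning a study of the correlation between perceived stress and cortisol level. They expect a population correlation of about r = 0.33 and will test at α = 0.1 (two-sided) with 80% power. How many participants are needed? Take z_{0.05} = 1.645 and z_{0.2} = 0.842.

n = 56

Fisher's z: C = ½·ln((1+r)/(1−r)) = ½·ln(1.9851) = 0.3428.
n = ((z_{α/2} + z_β)/C)² + 3.
(1.645 + 0.842) / 0.3428 = 2.487 / 0.3428 = 7.255.
n = 7.255² + 3 = 52.63 + 3 = 55.6.
Round up.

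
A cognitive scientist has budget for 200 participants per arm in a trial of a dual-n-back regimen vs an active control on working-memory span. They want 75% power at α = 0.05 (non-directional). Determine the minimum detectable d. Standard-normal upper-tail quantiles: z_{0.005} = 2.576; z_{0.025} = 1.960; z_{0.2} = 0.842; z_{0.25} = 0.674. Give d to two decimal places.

d_min ≈ 0.26

For two independent groups of n = 200 each: d_min = (z_{α/2} + z_β)·√(2/n).
z-sum = 1.960 + 0.674 = 2.634.
d_min = 2.634 × √(2/200) = 2.634 × 0.1000 = 0.263.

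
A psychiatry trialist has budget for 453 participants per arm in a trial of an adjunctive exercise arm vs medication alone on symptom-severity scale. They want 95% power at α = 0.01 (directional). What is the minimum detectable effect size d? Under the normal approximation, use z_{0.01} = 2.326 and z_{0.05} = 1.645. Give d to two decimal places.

d_min ≈ 0.26

For two independent groups of n = 453 each: d_min = (z_{α} + z_β)·√(2/n).
z-sum = 2.326 + 1.645 = 3.971.
d_min = 3.971 × √(2/453) = 3.971 × 0.0664 = 0.264.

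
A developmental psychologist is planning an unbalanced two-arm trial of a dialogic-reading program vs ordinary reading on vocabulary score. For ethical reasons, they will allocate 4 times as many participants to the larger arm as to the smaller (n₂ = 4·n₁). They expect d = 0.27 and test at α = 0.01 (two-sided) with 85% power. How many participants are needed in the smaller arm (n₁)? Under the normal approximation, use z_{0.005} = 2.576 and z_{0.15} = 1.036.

With allocation ratio k = n₂/n₁ = 4, Var(x̄₁−x̄₂) = σ²(1/n₁ + 1/(k·n₁)) = σ²·(k+1)/(k·n₁).
So n₁ = (1 + 1/k)·((z_{α/2} + z_β)/d)² = 1.250 × (3.612/0.27)².
n₁ = 1.250 × 178.96 = 223.7.
Round up: n₁ = 224, giving n₂ = 4 × 224 = 896.

n₁ = 224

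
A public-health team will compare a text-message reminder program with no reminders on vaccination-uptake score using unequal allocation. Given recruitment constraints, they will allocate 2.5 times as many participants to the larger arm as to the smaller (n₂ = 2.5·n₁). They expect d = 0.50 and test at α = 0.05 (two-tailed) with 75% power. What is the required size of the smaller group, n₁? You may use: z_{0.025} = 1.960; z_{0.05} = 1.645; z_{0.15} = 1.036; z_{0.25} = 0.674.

With allocation ratio k = n₂/n₁ = 2.5, Var(x̄₁−x̄₂) = σ²(1/n₁ + 1/(k·n₁)) = σ²·(k+1)/(k·n₁).
So n₁ = (1 + 1/k)·((z_{α/2} + z_β)/d)² = 1.400 × (2.634/0.50)².
n₁ = 1.400 × 27.75 = 38.9.
Round up: n₁ = 39, giving n₂ = ⌈2.5 × 39⌉ = ⌈97.5⌉ = 98.

n₁ = 39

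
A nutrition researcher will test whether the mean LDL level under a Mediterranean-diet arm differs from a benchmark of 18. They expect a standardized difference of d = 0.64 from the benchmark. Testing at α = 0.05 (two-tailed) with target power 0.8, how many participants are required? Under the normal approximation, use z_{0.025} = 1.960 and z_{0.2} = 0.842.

For a one-sample test: n = ((z_{α/2} + z_β) / d)².
z_{α/2} + z_β = 1.960 + 0.842 = 2.802.
n = (2.802 / 0.64)² = 4.378² = 19.17.
Round up.

n = 20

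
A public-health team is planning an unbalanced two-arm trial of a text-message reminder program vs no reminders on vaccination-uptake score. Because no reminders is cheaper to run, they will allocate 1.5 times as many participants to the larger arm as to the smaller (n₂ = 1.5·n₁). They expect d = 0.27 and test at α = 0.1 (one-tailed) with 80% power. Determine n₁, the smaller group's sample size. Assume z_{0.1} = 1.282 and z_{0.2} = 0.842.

With allocation ratio k = n₂/n₁ = 1.5, Var(x̄₁−x̄₂) = σ²(1/n₁ + 1/(k·n₁)) = σ²·(k+1)/(k·n₁).
So n₁ = (1 + 1/k)·((z_{α} + z_β)/d)² = 1.667 × (2.124/0.27)².
n₁ = 1.667 × 61.88 = 103.1.
Round up: n₁ = 104, giving n₂ = 1.5 × 104 = 156.

n₁ = 104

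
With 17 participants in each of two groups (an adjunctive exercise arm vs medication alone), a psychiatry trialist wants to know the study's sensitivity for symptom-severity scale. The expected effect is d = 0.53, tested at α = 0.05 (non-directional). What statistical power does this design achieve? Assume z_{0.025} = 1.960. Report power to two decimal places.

power ≈ 0.34

For two equal groups, power = Φ(d·√(n/2) − z_{α/2}).
d·√(n/2) = 0.53 × √(17/2) = 0.53 × 2.915 = 1.545.
z_β = 1.545 − 1.960 = -0.415.
Power = Φ(-0.415) = 0.339.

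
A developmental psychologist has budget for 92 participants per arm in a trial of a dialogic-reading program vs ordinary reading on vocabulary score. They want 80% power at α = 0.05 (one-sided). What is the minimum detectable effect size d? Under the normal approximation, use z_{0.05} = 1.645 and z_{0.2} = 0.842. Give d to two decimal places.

For two independent groups of n = 92 each: d_min = (z_{α} + z_β)·√(2/n).
z-sum = 1.645 + 0.842 = 2.487.
d_min = 2.487 × √(2/92) = 2.487 × 0.1474 = 0.367.

d_min ≈ 0.37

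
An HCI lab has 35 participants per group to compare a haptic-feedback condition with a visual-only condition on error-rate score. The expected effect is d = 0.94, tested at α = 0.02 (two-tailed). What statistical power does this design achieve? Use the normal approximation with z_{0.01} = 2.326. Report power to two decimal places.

For two equal groups, power = Φ(d·√(n/2) − z_{α/2}).
d·√(n/2) = 0.94 × √(35/2) = 0.94 × 4.183 = 3.932.
z_β = 3.932 − 2.326 = 1.606.
Power = Φ(1.606) = 0.946.

power ≈ 0.95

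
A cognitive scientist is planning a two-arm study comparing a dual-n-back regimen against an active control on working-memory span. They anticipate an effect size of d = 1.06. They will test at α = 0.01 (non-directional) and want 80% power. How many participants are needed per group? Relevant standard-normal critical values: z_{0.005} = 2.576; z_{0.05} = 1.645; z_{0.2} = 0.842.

For two independent groups with equal n: n = 2·((z_{α/2} + z_β) / d)².
z_{α/2} + z_β = 2.576 + 0.842 = 3.418.
n = 2 × (3.418 / 1.06)² = 2 × 3.225² = 2 × 10.40 = 20.8.
Round up to the next whole participant.

n = 21 per group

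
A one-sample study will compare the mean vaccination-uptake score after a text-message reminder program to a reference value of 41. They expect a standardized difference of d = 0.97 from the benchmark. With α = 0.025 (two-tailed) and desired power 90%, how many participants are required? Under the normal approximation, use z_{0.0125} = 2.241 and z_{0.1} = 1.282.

For a one-sample test: n = ((z_{α/2} + z_β) / d)².
z_{α/2} + z_β = 2.241 + 1.282 = 3.523.
n = (3.523 / 0.97)² = 3.632² = 13.19.
Round up.

n = 14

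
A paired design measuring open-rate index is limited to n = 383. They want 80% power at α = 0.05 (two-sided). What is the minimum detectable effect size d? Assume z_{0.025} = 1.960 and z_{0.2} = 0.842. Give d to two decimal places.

For a single sample (or paired design) of n = 383: d_min = (z_{α/2} + z_β)/√n.
z-sum = 1.960 + 0.842 = 2.802.
d_min = 2.802 / √383 = 2.802 / 19.570 = 0.143.

d_min ≈ 0.14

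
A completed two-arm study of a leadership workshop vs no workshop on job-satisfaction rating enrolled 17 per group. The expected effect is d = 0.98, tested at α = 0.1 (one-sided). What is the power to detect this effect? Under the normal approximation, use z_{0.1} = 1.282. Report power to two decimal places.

power ≈ 0.94

For two equal groups, power = Φ(d·√(n/2) − z_{α}).
d·√(n/2) = 0.98 × √(17/2) = 0.98 × 2.915 = 2.857.
z_β = 2.857 − 1.282 = 1.575.
Power = Φ(1.575) = 0.942.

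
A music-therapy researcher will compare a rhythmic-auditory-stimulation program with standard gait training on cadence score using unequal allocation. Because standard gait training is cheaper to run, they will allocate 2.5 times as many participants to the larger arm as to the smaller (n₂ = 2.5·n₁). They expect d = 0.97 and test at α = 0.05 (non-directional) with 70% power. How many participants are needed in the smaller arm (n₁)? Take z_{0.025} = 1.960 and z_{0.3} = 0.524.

With allocation ratio k = n₂/n₁ = 2.5, Var(x̄₁−x̄₂) = σ²(1/n₁ + 1/(k·n₁)) = σ²·(k+1)/(k·n₁).
So n₁ = (1 + 1/k)·((z_{α/2} + z_β)/d)² = 1.400 × (2.484/0.97)².
n₁ = 1.400 × 6.56 = 9.2.
Round up: n₁ = 10, giving n₂ = 2.5 × 10 = 25.

n₁ = 10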